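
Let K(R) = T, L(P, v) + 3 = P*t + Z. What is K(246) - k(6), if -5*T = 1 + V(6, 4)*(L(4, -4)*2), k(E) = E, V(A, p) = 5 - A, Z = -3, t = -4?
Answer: -15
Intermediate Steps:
L(P, v) = -6 - 4*P (L(P, v) = -3 + (P*(-4) - 3) = -3 + (-4*P - 3) = -3 + (-3 - 4*P) = -6 - 4*P)
T = -9 (T = -(1 + (5 - 1*6)*((-6 - 4*4)*2))/5 = -(1 + (5 - 6)*((-6 - 16)*2))/5 = -(1 - (-22)*2)/5 = -(1 - 1*(-44))/5 = -(1 + 44)/5 = -1/5*45 = -9)
K(R) = -9
K(246) - k(6) = -9 - 1*6 = -9 - 6 = -15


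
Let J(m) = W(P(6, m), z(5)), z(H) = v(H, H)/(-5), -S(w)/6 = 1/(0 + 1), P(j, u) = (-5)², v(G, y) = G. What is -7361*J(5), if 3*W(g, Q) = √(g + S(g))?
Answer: -7361*√19/3 ≈ -10695.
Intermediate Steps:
P(j, u) = 25
S(w) = -6 (S(w) = -6/(0 + 1) = -6/1 = -6*1 = -6)
z(H) = -H/5 (z(H) = H/(-5) = H*(-⅕) = -H/5)
W(g, Q) = √(-6 + g)/3 (W(g, Q) = √(g - 6)/3 = √(-6 + g)/3)
J(m) = √19/3 (J(m) = √(-6 + 25)/3 = √19/3)
-7361*J(5) = -7361*√19/3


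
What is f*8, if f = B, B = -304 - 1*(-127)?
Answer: -1416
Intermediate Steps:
B = -177 (B = -304 + 127 = -177)
f = -177
f*8 = -177*8 = -1416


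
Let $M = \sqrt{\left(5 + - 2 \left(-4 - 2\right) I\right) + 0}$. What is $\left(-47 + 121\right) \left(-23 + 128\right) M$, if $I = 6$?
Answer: $7770 \sqrt{77} \approx 68182.0$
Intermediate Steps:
$M = \sqrt{77}$ ($M = \sqrt{\left(5 + - 2 \left(-4 - 2\right) 6\right) + 0} = \sqrt{\left(5 + \left(-2\right) \left(-6\right) 6\right) + 0} = \sqrt{\left(5 + 12 \cdot 6\right) + 0} = \sqrt{\left(5 + 72\right) + 0} = \sqrt{77 + 0} = \sqrt{77} \approx 8.775$)
$\left(-47 + 121\right) \left(-23 + 128\right) M = \left(-47 + 121\right) \left(-23 + 128\right) \sqrt{77} = 74 \cdot 105 \sqrt{77} = 7770 \sqrt{77}$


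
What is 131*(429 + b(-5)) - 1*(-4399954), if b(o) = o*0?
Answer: 4456153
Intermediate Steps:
b(o) = 0
131*(429 + b(-5)) - 1*(-4399954) = 131*(429 + 0) - 1*(-4399954) = 131*429 + 4399954 = 56199 + 4399954 = 4456153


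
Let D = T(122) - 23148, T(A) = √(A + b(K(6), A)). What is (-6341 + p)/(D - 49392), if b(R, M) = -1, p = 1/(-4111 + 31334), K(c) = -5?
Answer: 172621042/1974456967 ≈ 0.087427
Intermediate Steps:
p = 1/27223 ≈ 3.6734e-5
T(A) = √(-1 + A) (T(A) = √(A - 1) = √(-1 + A))
D = -23137 (D = √(-1 + 122) - 23148 = √121 - 23148 = 11 - 23148 = -23137)
(-6341 + p)/(D - 49392) = (-6341 + 1/27223)/(-23137 - 49392) = -172621042/27223/(-72529) = -172621042/27223*(-1/72529) = 172621042/1974456967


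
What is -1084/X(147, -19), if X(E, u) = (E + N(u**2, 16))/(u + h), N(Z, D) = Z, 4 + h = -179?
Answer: 54742/127 ≈ 431.04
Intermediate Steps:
h = -183 (h = -4 - 179 = -183)
X(E, u) = (E + u**2)/(-183 + u) (X(E, u) = (E + u**2)/(u - 183) = (E + u**2)/(-183 + u))
-1084/X(147, -19) = -1084/((147 + (-19)**2)/(-183 - 19)) = -1084/((147 + 361)/(-202)) = -1084/((-1/202*508)) = -1084/(-254/101) = -1084*(-101)/254 = -1*(-54742/127) = 54742/127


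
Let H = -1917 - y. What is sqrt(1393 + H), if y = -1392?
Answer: 2*sqrt(217) ≈ 29.462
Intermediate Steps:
H = -525 (H = -1917 - 1*(-1392) = -1917 + 1392 = -525)
sqrt(1393 + H) = sqrt(1393 - 525) = sqrt(868) = 2*sqrt(217)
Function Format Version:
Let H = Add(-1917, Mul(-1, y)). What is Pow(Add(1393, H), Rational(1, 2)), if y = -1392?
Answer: Mul(2, Pow(217, Rational(1, 2))) ≈ 29.462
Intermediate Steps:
H = -525 (H = Add(-1917, Mul(-1, -1392)) = Add(-1917, 1392) = -525)
Pow(Add(1393, H), Rational(1, 2)) = Pow(Add(1393, -525), Rational(1, 2)) = Pow(868, Rational(1, 2)) = Mul(2, Pow(217, Rational(1, 2)))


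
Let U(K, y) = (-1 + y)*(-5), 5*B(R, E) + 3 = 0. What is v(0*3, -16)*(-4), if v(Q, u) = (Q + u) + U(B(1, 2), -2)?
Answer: 4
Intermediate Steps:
B(R, E) = -⅗ (B(R, E) = -⅗ + (⅕)*0 = -⅗ + 0 = -⅗)
U(K, y) = 5 - 5*y
v(Q, u) = 15 + Q + u (v(Q, u) = (Q + u) + (5 - 5*(-2)) = (Q + u) + (5 + 10) = (Q + u) + 15 = 15 + Q + u)
v(0*3, -16)*(-4) = (15 + 0*3 - 16)*(-4) = (15 + 0 - 16)*(-4) = -1*(-4) = 4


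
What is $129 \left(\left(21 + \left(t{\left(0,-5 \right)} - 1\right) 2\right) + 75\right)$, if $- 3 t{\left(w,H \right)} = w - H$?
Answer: $11696$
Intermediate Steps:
$t{\left(w,H \right)} = - \frac{w}{3} + \frac{H}{3}$ ($t{\left(w,H \right)} = - \frac{w - H}{3} = - \frac{w}{3} + \frac{H}{3}$)
$129 \left(\left(21 + \left(t{\left(0,-5 \right)} - 1\right) 2\right) + 75\right) = 129 \left(\left(21 + \left(\left(\left(- \frac{1}{3}\right) 0 + \frac{1}{3} \left(-5\right)\right) - 1\right) 2\right) + 75\right) = 129 \left(\left(21 + \left(\left(0 - \frac{5}{3}\right) - 1\right) 2\right) + 75\right) = 129 \left(\left(21 + \left(- \frac{5}{3} - 1\right) 2\right) + 75\right) = 129 \left(\left(21 - \frac{16}{3}\right) + 75\right) = 129 \left(\frac{47}{3} + 75\right) = 129 \cdot \frac{272}{3} = 11696$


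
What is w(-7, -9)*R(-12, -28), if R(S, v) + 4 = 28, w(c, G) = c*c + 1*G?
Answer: 960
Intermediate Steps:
w(c, G) = G + c² (w(c, G) = c² + G = G + c²)
R(S, v) = 24 (R(S, v) = -4 + 28 = 24)
w(-7, -9)*R(-12, -28) = (-9 + (-7)²)*24 = (-9 + 49)*24 = 40*24 = 960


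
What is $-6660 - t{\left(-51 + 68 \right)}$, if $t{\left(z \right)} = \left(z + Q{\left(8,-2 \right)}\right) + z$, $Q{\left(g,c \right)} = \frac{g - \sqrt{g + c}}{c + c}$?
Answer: $-6692 - \frac{\sqrt{6}}{4} \approx -6692.6$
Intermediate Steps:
$Q{\left(g,c \right)} = \frac{g - \sqrt{c + g}}{2 c}$
$t{\left(z \right)} = -2 + 2 z + \frac{\sqrt{6}}{4}$ ($t{\left(z \right)} = \left(z + \frac{8 - \sqrt{-2 + 8}}{2 \left(-2\right)}\right) + z = \left(z + \frac{1}{2} \left(- \frac{1}{2}\right) \left(8 - \sqrt{6}\right)\right) + z = \left(z - \left(2 - \frac{\sqrt{6}}{4}\right)\right) + z = \left(-2 + z + \frac{\sqrt{6}}{4}\right) + z = -2 + 2 z + \frac{\sqrt{6}}{4}$)
$-6660 - t{\left(-51 + 68 \right)} = -6660 - \left(-2 + 2 \left(-51 + 68\right) + \frac{\sqrt{6}}{4}\right) = -6660 - \left(-2 + 2 \cdot 17 + \frac{\sqrt{6}}{4}\right) = -6660 - \left(-2 + 34 + \frac{\sqrt{6}}{4}\right) = -6660 - \left(32 + \frac{\sqrt{6}}{4}\right) = -6692 - \frac{\sqrt{6}}{4}$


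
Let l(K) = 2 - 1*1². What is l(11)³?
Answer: 1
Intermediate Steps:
l(K) = 1 (l(K) = 2 - 1*1 = 2 - 1 = 1)
l(11)³ = 1³ = 1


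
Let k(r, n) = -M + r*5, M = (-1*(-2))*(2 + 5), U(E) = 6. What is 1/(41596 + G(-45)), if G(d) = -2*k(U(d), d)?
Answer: 1/41564 ≈ 2.4059e-5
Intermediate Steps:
M = 14 (M = 2*7 = 14)
k(r, n) = -14 + 5*r (k(r, n) = -1*14 + r*5 = -14 + 5*r)
G(d) = -32 (G(d) = -2*(-14 + 5*6) = -2*(-14 + 30) = -2*16 = -32)
1/(41596 + G(-45)) = 1/(41596 - 32) = 1/41564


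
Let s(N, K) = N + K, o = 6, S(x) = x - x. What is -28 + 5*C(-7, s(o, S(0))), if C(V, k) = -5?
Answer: -53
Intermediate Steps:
S(x) = 0
s(N, K) = K + N
-28 + 5*C(-7, s(o, S(0))) = -28 + 5*(-5) = -28 - 25 = -53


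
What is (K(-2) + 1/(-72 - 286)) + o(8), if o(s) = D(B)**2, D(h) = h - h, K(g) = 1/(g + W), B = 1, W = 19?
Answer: 341/6086 ≈ 0.056030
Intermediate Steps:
K(g) = 1/(19 + g) (K(g) = 1/(g + 19) = 1/(19 + g))
D(h) = 0
o(s) = 0 (o(s) = 0**2 = 0)
(K(-2) + 1/(-72 - 286)) + o(8) = (1/(19 - 2) + 1/(-72 - 286)) + 0 = (1/17 + 1/(-358)) + 0 = (1/17 - 1/358) + 0 = 341/6086 + 0 = 341/6086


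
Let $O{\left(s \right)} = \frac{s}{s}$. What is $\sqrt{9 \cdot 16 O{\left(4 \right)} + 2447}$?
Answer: $\sqrt{2591} \approx 50.902$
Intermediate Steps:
$O{\left(s \right)} = 1$
$\sqrt{9 \cdot 16 O{\left(4 \right)} + 2447} = \sqrt{9 \cdot 16 \cdot 1 + 2447} = \sqrt{144 \cdot 1 + 2447} = \sqrt{144 + 2447} = \sqrt{2591}$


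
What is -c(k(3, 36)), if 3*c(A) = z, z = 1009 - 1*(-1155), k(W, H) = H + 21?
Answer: -2164/3 ≈ -721.33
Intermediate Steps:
k(W, H) = 21 + H
z = 2164 (z = 1009 + 1155 = 2164)
c(A) = 2164/3 (c(A) = (⅓)*2164 = 2164/3)
-c(k(3, 36)) = -1*2164/3 = -2164/3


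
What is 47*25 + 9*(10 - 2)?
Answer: 1247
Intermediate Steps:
47*25 + 9*(10 - 2) = 1175 + 9*8 = 1175 + 72 = 1247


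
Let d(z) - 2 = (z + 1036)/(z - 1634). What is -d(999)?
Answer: 153/127 ≈ 1.2047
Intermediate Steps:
d(z) = 2 + (1036 + z)/(-1634 + z) (d(z) = 2 + (z + 1036)/(z - 1634) = 2 + (1036 + z)/(-1634 + z))
-d(999) = -3*(-744 + 999)/(-1634 + 999) = -3*255/(-635) = -3*(-1)*255/635 = -1*(-153/127) = 153/127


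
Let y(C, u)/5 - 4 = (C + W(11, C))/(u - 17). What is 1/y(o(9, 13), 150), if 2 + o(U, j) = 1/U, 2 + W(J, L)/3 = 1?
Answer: 1197/23720 ≈ 0.050464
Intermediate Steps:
W(J, L) = -3 (W(J, L) = -6 + 3*1 = -6 + 3 = -3)
o(U, j) = -2 + 1/U
y(C, u) = 20 + 5*(-3 + C)/(-17 + u) (y(C, u) = 20 + 5*((C - 3)/(u - 17)) = 20 + 5*((-3 + C)/(-17 + u)) = 20 + 5*(-3 + C)/(-17 + u))
1/y(o(9, 13), 150) = 1/(5*(-71 + (-2 + 1/9) + 4*150)/(-17 + 150)) = 1/(5*(-71 + (-2 + 1/9) + 600)/133) = 1/(5*(1/133)*(-71 - 17/9 + 600)) = 1/(5*(1/133)*(4744/9)) = 1/(23720/1197) = 1197/23720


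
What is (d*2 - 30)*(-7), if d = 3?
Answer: 168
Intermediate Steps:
(d*2 - 30)*(-7) = (3*2 - 30)*(-7) = (6 - 30)*(-7) = -24*(-7) = 168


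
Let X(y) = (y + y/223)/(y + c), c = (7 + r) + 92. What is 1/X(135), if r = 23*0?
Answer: 2899/1680 ≈ 1.7256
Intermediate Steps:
r = 0
c = 99 (c = (7 + 0) + 92 = 7 + 92 = 99)
X(y) = 224*y/(223*(99 + y)) (X(y) = (y + y/223)/(y + 99) = (y + y*(1/223))/(99 + y) = (y + y/223)/(99 + y) = (224*y/223)/(99 + y) = 224*y/(223*(99 + y)))
1/X(135) = 1/((224/223)*135/(99 + 135)) = 1/((224/223)*135/234) = 1/((224/223)*135*(1/234)) = 1/(1680/2899) = 2899/1680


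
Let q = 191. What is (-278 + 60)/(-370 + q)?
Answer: 218/179 ≈ 1.2179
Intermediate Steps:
(-278 + 60)/(-370 + q) = (-278 + 60)/(-370 + 191) = -218/(-179) = -218*(-1/179) = 218/179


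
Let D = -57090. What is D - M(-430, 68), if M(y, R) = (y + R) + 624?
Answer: -57352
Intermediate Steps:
M(y, R) = 624 + R + y (M(y, R) = (R + y) + 624 = 624 + R + y)
D - M(-430, 68) = -57090 - (624 + 68 - 430) = -57090 - 1*262 = -57090 - 262 = -57352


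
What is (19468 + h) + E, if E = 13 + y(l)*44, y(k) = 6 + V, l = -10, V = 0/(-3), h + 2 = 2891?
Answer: 22634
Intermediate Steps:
h = 2889 (h = -2 + 2891 = 2889)
V = 0 (V = 0*(-⅓) = 0)
y(k) = 6 (y(k) = 6 + 0 = 6)
E = 277 (E = 13 + 6*44 = 13 + 264 = 277)
(19468 + h) + E = (19468 + 2889) + 277 = 22357 + 277 = 22634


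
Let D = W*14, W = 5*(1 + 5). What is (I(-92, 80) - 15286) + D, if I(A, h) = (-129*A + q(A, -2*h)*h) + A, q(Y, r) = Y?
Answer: -10450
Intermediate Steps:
W = 30 (W = 5*6 = 30)
I(A, h) = -128*A + A*h (I(A, h) = (-129*A + A*h) + A = -128*A + A*h)
D = 420 (D = 30*14 = 420)
(I(-92, 80) - 15286) + D = (-92*(-128 + 80) - 15286) + 420 = (-92*(-48) - 15286) + 420 = (4416 - 15286) + 420 = -10870 + 420 = -10450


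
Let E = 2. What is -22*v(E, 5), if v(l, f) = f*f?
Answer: -550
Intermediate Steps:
v(l, f) = f**2
-22*v(E, 5) = -22*5**2 = -22*25 = -550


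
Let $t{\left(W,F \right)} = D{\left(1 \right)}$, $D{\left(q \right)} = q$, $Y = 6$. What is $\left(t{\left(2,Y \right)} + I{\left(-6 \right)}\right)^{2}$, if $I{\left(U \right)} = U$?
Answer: $25$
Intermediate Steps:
$t{\left(W,F \right)} = 1$
$\left(t{\left(2,Y \right)} + I{\left(-6 \right)}\right)^{2} = \left(1 - 6\right)^{2} = \left(-5\right)^{2} = 25$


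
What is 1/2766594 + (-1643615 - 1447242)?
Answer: -8551146431057/2766594 ≈ -3.0909e+6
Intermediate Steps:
1/2766594 + (-1643615 - 1447242) = 1/2766594 - 3090857 = -8551146431057/2766594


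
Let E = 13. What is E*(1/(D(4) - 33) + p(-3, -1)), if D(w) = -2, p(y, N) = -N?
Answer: 442/35 ≈ 12.629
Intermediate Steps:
E*(1/(D(4) - 33) + p(-3, -1)) = 13*(1/(-2 - 33) - 1*(-1)) = 13*(1/(-35) + 1) = 13*(-1/35 + 1) = 13*(34/35) = 442/35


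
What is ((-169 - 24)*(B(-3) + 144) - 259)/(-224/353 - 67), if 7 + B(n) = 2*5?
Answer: 2021278/4775 ≈ 423.30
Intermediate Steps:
B(n) = 3 (B(n) = -7 + 2*5 = -7 + 10 = 3)
((-169 - 24)*(B(-3) + 144) - 259)/(-224/353 - 67) = ((-169 - 24)*(3 + 144) - 259)/(-224/353 - 67) = (-193*147 - 259)/(-224*1/353 - 67) = (-28371 - 259)/(-224/353 - 67) = -28630/(-23875/353) = -28630*(-353/23875) = 2021278/4775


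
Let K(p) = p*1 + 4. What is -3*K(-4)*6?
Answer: 0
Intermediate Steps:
K(p) = 4 + p (K(p) = p + 4 = 4 + p)
-3*K(-4)*6 = -3*(4 - 4)*6 = -3*0*6 = 0*6 = 0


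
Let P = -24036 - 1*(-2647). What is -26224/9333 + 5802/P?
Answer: -615055202/199623537 ≈ -3.0811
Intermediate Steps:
P = -21389 (P = -24036 + 2647 = -21389)
-26224/9333 + 5802/P = -26224/9333 + 5802/(-21389) = -26224*1/9333 + 5802*(-1/21389) = -26224/9333 - 5802/21389 = -615055202/199623537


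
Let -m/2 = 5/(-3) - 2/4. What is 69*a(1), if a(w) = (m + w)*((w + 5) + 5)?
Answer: 4048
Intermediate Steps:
m = 13/3 (m = -2*(5/(-3) - 2/4) = -2*(5*(-⅓) - 2*¼) = -2*(-5/3 - ½) = -2*(-13/6) = 13/3 ≈ 4.3333)
a(w) = (10 + w)*(13/3 + w) (a(w) = (13/3 + w)*((w + 5) + 5) = (13/3 + w)*((5 + w) + 5) = (13/3 + w)*(10 + w) = (10 + w)*(13/3 + w))
69*a(1) = 69*(130/3 + 1² + (43/3)*1) = 69*(130/3 + 1 + 43/3) = 69*(176/3) = 4048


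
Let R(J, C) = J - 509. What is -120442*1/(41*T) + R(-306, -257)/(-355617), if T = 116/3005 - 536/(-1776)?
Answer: -4081875628089205/472999414977 ≈ -8629.8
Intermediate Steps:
R(J, C) = -509 + J
T = 227087/667110 (T = 116*(1/3005) - 536*(-1/1776) = 116/3005 + 67/222 = 227087/667110 ≈ 0.34040)
-120442*1/(41*T) + R(-306, -257)/(-355617) = -120442/((227087/667110)*41) + (-509 - 306)/(-355617) = -120442/9310567/667110 - 815*(-1/355617) = -120442*667110/9310567 + 815/355617 = -11478294660/1330081 + 815/355617 = -4081875628089205/472999414977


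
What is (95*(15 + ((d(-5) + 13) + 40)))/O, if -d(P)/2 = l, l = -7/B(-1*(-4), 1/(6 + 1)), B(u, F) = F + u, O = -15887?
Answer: -196650/460723 ≈ -0.42683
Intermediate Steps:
l = -49/29 (l = -7/(1/(6 + 1) - 1*(-4)) = -7/(1/7 + 4) = -7/(⅐ + 4) = -7/29/7 = -7*7/29 = -49/29 ≈ -1.6897)
d(P) = 98/29 (d(P) = -2*(-49/29) = 98/29)
(95*(15 + ((d(-5) + 13) + 40)))/O = (95*(15 + ((98/29 + 13) + 40)))/(-15887) = (95*(15 + (475/29 + 40)))*(-1/15887) = (95*(15 + 1635/29))*(-1/15887) = (95*(2070/29))*(-1/15887) = (196650/29)*(-1/15887) = -196650/460723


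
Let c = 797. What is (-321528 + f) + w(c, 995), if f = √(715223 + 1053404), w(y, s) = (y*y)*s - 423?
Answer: 631711004 + √1768627 ≈ 6.3171e+8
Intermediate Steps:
w(y, s) = -423 + s*y² (w(y, s) = y²*s - 423 = s*y² - 423 = -423 + s*y²)
f = √1768627 ≈ 1329.9
(-321528 + f) + w(c, 995) = (-321528 + √1768627) + (-423 + 995*797²) = (-321528 + √1768627) + (-423 + 995*635209) = (-321528 + √1768627) + (-423 + 632032955) = (-321528 + √1768627) + 632032532 = 631711004 + √1768627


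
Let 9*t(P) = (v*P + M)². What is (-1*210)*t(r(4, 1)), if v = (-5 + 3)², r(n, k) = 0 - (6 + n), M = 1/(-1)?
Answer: -117670/3 ≈ -39223.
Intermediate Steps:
M = -1
r(n, k) = -6 - n (r(n, k) = 0 + (-6 - n) = -6 - n)
v = 4 (v = (-2)² = 4)
t(P) = (-1 + 4*P)²/9 (t(P) = (4*P - 1)²/9 = (-1 + 4*P)²/9)
(-1*210)*t(r(4, 1)) = (-1*210)*((-1 + 4*(-6 - 1*4))²/9) = -70*(-1 + 4*(-6 - 4))²/3 = -70*(-1 + 4*(-10))²/3 = -70*(-1 - 40)²/3 = -70*(-41)²/3 = -70*1681/3 = -210*1681/9 = -117670/3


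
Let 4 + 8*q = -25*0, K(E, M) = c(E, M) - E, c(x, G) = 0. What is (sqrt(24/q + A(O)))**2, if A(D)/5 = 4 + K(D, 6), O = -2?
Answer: -18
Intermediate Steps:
K(E, M) = -E (K(E, M) = 0 - E = -E)
q = -1/2 (q = -1/2 + (-25*0)/8 = -1/2 + (1/8)*0 = -1/2 + 0 = -1/2 ≈ -0.50000)
A(D) = 20 - 5*D (A(D) = 5*(4 - D) = 20 - 5*D)
(sqrt(24/q + A(O)))**2 = (sqrt(24/(-1/2) + (20 - 5*(-2))))**2 = (sqrt(24*(-2) + (20 + 10)))**2 = (sqrt(-48 + 30))**2 = (sqrt(-18))**2 = (3*I*sqrt(2))**2 = -18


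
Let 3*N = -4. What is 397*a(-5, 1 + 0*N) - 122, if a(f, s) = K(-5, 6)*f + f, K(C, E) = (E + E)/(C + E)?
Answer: -25927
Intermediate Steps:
N = -4/3 (N = (1/3)*(-4) = -4/3 ≈ -1.3333)
K(C, E) = 2*E/(C + E) (K(C, E) = (2*E)/(C + E) = 2*E/(C + E))
a(f, s) = 13*f (a(f, s) = (2*6/(-5 + 6))*f + f = (2*6/1)*f + f = (2*6*1)*f + f = 12*f + f = 13*f)
397*a(-5, 1 + 0*N) - 122 = 397*(13*(-5)) - 122 = 397*(-65) - 122 = -25805 - 122 = -25927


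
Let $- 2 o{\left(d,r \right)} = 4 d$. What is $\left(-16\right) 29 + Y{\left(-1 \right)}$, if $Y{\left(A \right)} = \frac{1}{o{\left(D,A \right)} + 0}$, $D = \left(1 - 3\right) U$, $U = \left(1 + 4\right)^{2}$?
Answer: $- \frac{46399}{100} \approx -463.99$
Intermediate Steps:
$U = 25$ ($U = 5^{2} = 25$)
$D = -50$ ($D = \left(1 - 3\right) 25 = \left(-2\right) 25 = -50$)
$o{\left(d,r \right)} = - 2 d$ ($o{\left(d,r \right)} = - \frac{4 d}{2} = - 2 d$)
$Y{\left(A \right)} = \frac{1}{100}$ ($Y{\left(A \right)} = \frac{1}{\left(-2\right) \left(-50\right) + 0} = \frac{1}{100 + 0} = \frac{1}{100}$)
$\left(-16\right) 29 + Y{\left(-1 \right)} = \left(-16\right) 29 + \frac{1}{100} = -464 + \frac{1}{100} = - \frac{46399}{100}$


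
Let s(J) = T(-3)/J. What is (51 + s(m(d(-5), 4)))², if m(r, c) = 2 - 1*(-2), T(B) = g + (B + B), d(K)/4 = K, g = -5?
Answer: 37249/16 ≈ 2328.1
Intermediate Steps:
d(K) = 4*K
T(B) = -5 + 2*B (T(B) = -5 + (B + B) = -5 + 2*B)
m(r, c) = 4 (m(r, c) = 2 + 2 = 4)
s(J) = -11/J (s(J) = (-5 + 2*(-3))/J = (-5 - 6)/J = -11/J)
(51 + s(m(d(-5), 4)))² = (51 - 11/4)² = (193/4)² = 37249/16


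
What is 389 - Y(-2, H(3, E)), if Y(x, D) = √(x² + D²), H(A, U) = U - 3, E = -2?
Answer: 389 - √29 ≈ 383.61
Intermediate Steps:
H(A, U) = -3 + U
Y(x, D) = √(D² + x²)
389 - Y(-2, H(3, E)) = 389 - √((-3 - 2)² + (-2)²) = 389 - √((-5)² + 4) = 389 - √(25 + 4) = 389 - √29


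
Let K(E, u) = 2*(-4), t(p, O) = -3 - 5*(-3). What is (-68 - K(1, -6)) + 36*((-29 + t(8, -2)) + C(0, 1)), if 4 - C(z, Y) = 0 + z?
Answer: -528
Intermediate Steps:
C(z, Y) = 4 - z (C(z, Y) = 4 - (0 + z) = 4 - z)
t(p, O) = 12 (t(p, O) = -3 + 15 = 12)
K(E, u) = -8
(-68 - K(1, -6)) + 36*((-29 + t(8, -2)) + C(0, 1)) = (-68 - 1*(-8)) + 36*((-29 + 12) + (4 - 1*0)) = (-68 + 8) + 36*(-17 + (4 + 0)) = -60 + 36*(-17 + 4) = -60 + 36*(-13) = -60 - 468 = -528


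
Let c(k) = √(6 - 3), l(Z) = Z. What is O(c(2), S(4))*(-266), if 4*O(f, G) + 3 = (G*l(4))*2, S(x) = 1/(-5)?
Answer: 3059/10 ≈ 305.90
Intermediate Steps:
S(x) = -⅕
c(k) = √3
O(f, G) = -¾ + 2*G (O(f, G) = -¾ + ((G*4)*2)/4 = -¾ + ((4*G)*2)/4 = -¾ + (8*G)/4 = -¾ + 2*G)
O(c(2), S(4))*(-266) = (-¾ + 2*(-⅕))*(-266) = (-¾ - ⅖)*(-266) = -23/20*(-266) = 3059/10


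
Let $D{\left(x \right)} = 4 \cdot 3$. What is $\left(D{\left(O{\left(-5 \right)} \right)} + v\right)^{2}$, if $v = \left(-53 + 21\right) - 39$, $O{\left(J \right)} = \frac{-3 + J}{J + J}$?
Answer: $3481$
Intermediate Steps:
$O{\left(J \right)} = \frac{-3 + J}{2 J}$
$D{\left(x \right)} = 12$
$v = -71$ ($v = -32 - 39 = -71$)
$\left(D{\left(O{\left(-5 \right)} \right)} + v\right)^{2} = \left(12 - 71\right)^{2} = \left(-59\right)^{2} = 3481$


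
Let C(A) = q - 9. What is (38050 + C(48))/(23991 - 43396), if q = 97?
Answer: -38138/19405 ≈ -1.9654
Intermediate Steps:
C(A) = 88 (C(A) = 97 - 9 = 88)
(38050 + C(48))/(23991 - 43396) = (38050 + 88)/(23991 - 43396) = 38138/(-19405) = 38138*(-1/19405) = -38138/19405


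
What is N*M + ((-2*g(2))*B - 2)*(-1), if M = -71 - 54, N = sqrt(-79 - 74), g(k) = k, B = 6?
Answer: 26 - 375*I*sqrt(17) ≈ 26.0 - 1546.2*I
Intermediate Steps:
N = 3*I*sqrt(17) (N = sqrt(-153) = 3*I*sqrt(17) ≈ 12.369*I)
M = -125
N*M + ((-2*g(2))*B - 2)*(-1) = (3*I*sqrt(17))*(-125) + (-2*2*6 - 2)*(-1) = -375*I*sqrt(17) + (-4*6 - 2)*(-1) = -375*I*sqrt(17) + (-24 - 2)*(-1) = -375*I*sqrt(17) - 26*(-1) = -375*I*sqrt(17) + 26 = 26 - 375*I*sqrt(17)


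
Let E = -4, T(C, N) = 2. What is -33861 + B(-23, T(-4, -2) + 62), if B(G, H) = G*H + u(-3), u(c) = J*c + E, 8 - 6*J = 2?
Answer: -35340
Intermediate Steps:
J = 1 (J = 4/3 - ⅙*2 = 4/3 - ⅓ = 1)
u(c) = -4 + c (u(c) = 1*c - 4 = c - 4 = -4 + c)
B(G, H) = -7 + G*H (B(G, H) = G*H + (-4 - 3) = G*H - 7 = -7 + G*H)
-33861 + B(-23, T(-4, -2) + 62) = -33861 + (-7 - 23*(2 + 62)) = -33861 + (-7 - 23*64) = -33861 + (-7 - 1472) = -33861 - 1479 = -35340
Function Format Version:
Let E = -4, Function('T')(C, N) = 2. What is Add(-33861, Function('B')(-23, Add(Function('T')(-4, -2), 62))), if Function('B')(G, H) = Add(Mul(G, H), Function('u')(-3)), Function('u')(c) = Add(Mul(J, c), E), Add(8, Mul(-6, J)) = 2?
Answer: -35340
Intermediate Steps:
J = 1 (J = Add(Rational(4, 3), Mul(Rational(-1, 6), 2)) = Add(Rational(4, 3), Rational(-1, 3)) = 1)
Function('u')(c) = Add(-4, c) (Function('u')(c) = Add(Mul(1, c), -4) = Add(c, -4) = Add(-4, c))
Function('B')(G, H) = Add(-7, Mul(G, H)) (Function('B')(G, H) = Add(Mul(G, H), Add(-4, -3)) = Add(Mul(G, H), -7) = Add(-7, Mul(G, H)))
Add(-33861, Function('B')(-23, Add(Function('T')(-4, -2), 62))) = Add(-33861, Add(-7, Mul(-23, Add(2, 62)))) = Add(-33861, Add(-7, Mul(-23, 64))) = Add(-33861, Add(-7, -1472)) = Add(-33861, -1479) = -35340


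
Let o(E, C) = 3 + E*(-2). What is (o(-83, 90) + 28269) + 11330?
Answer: 39768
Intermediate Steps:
o(E, C) = 3 - 2*E
(o(-83, 90) + 28269) + 11330 = ((3 - 2*(-83)) + 28269) + 11330 = ((3 + 166) + 28269) + 11330 = (169 + 28269) + 11330 = 28438 + 11330 = 39768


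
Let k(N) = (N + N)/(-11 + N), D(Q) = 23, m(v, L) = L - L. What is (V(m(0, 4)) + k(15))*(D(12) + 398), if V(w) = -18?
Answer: -8841/2 ≈ -4420.5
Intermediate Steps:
m(v, L) = 0
k(N) = 2*N/(-11 + N) (k(N) = (2*N)/(-11 + N) = 2*N/(-11 + N))
(V(m(0, 4)) + k(15))*(D(12) + 398) = (-18 + 2*15/(-11 + 15))*(23 + 398) = (-18 + 2*15/4)*421 = (-18 + 2*15*(¼))*421 = (-18 + 15/2)*421 = -21/2*421 = -8841/2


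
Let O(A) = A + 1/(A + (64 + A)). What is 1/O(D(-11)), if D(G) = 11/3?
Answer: 642/2363 ≈ 0.27169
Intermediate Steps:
D(G) = 11/3 (D(G) = 11*(1/3) = 11/3)
O(A) = A + 1/(64 + 2*A)
1/O(D(-11)) = 1/((1/2 + (11/3)**2 + 32*(11/3))/(32 + 11/3)) = 1/((1/2 + 121/9 + 352/3)/(107/3)) = 1/((3/107)*(2363/18)) = 1/(2363/642) = 642/2363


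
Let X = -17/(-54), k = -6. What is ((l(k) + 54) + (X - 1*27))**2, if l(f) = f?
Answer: 1324801/2916 ≈ 454.32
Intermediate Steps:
X = 17/54 (X = -17*(-1/54) = 17/54 ≈ 0.31481)
((l(k) + 54) + (X - 1*27))**2 = ((-6 + 54) + (17/54 - 1*27))**2 = (48 + (17/54 - 27))**2 = (48 - 1441/54)**2 = (1151/54)**2 = 1324801/2916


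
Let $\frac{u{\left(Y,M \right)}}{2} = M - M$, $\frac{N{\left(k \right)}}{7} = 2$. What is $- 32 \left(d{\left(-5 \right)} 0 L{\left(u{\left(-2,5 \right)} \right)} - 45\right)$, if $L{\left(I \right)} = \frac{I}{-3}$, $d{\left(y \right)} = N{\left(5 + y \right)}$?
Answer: $1440$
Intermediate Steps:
$N{\left(k \right)} = 14$ ($N{\left(k \right)} = 7 \cdot 2 = 14$)
$u{\left(Y,M \right)} = 0$ ($u{\left(Y,M \right)} = 2 \left(M - M\right) = 2 \cdot 0 = 0$)
$d{\left(y \right)} = 14$
$L{\left(I \right)} = - \frac{I}{3}$ ($L{\left(I \right)} = I \left(- \frac{1}{3}\right) = - \frac{I}{3}$)
$- 32 \left(d{\left(-5 \right)} 0 L{\left(u{\left(-2,5 \right)} \right)} - 45\right) = - 32 \left(14 \cdot 0 \left(\left(- \frac{1}{3}\right) 0\right) - 45\right) = - 32 \left(0 \cdot 0 - 45\right) = - 32 \left(0 - 45\right) = \left(-32\right) \left(-45\right) = 1440$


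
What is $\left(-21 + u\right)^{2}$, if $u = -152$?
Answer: $29929$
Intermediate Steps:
$\left(-21 + u\right)^{2} = \left(-21 - 152\right)^{2} = \left(-173\right)^{2} = 29929$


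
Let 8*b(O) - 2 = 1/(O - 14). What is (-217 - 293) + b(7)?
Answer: -28547/56 ≈ -509.77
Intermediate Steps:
b(O) = ¼ + 1/(8*(-14 + O)) (b(O) = ¼ + 1/(8*(O - 14)) = ¼ + 1/(8*(-14 + O)))
(-217 - 293) + b(7) = (-217 - 293) + (-27 + 2*7)/(8*(-14 + 7)) = -510 + (⅛)*(-27 + 14)/(-7) = -510 + (⅛)*(-⅐)*(-13) = -510 + 13/56 = -28547/56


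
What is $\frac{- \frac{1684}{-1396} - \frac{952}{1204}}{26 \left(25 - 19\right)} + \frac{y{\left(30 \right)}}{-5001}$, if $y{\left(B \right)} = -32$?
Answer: $\frac{35368727}{3902600364} \approx 0.0090629$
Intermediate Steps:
$\frac{- \frac{1684}{-1396} - \frac{952}{1204}}{26 \left(25 - 19\right)} + \frac{y{\left(30 \right)}}{-5001} = \frac{- \frac{1684}{-1396} - \frac{952}{1204}}{26 \left(25 - 19\right)} - \frac{32}{-5001} = \frac{\left(-1684\right) \left(- \frac{1}{1396}\right) - \frac{34}{43}}{26 \cdot 6} - - \frac{32}{5001} = \frac{\frac{421}{349} - \frac{34}{43}}{156} + \frac{32}{5001} = \frac{6237}{15007} \cdot \frac{1}{156} + \frac{32}{5001} = \frac{2079}{780364} + \frac{32}{5001} = \frac{35368727}{3902600364}$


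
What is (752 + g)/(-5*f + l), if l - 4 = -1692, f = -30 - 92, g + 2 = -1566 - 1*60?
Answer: 438/539 ≈ 0.81262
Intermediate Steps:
g = -1628 (g = -2 + (-1566 - 1*60) = -2 + (-1566 - 60) = -2 - 1626 = -1628)
f = -122
l = -1688 (l = 4 - 1692 = -1688)
(752 + g)/(-5*f + l) = (752 - 1628)/(-5*(-122) - 1688) = -876/(610 - 1688) = -876/(-1078) = -876*(-1/1078) = 438/539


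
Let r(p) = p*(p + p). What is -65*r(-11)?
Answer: -15730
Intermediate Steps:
r(p) = 2*p**2 (r(p) = p*(2*p) = 2*p**2)
-65*r(-11) = -130*(-11)**2 = -130*121 = -65*242 = -15730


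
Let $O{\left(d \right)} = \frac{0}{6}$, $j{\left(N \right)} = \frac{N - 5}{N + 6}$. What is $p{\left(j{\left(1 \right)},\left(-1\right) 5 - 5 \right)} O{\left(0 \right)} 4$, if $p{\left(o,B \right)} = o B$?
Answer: $0$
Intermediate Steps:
$j{\left(N \right)} = \frac{-5 + N}{6 + N}$
$O{\left(d \right)} = 0$ ($O{\left(d \right)} = 0 \cdot \frac{1}{6} = 0$)
$p{\left(o,B \right)} = B o$
$p{\left(j{\left(1 \right)},\left(-1\right) 5 - 5 \right)} O{\left(0 \right)} 4 = \left(\left(-1\right) 5 - 5\right) \frac{-5 + 1}{6 + 1} \cdot 0 \cdot 4 = \left(-5 - 5\right) \frac{1}{7} \left(-4\right) 0 \cdot 4 = - 10 \cdot \frac{1}{7} \left(-4\right) 0 \cdot 4 = \left(-10\right) \left(- \frac{4}{7}\right) 0 \cdot 4 = \frac{40}{7} \cdot 0 \cdot 4 = 0 \cdot 4 = 0$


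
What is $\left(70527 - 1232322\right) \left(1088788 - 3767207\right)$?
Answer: $3111773802105$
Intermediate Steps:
$\left(70527 - 1232322\right) \left(1088788 - 3767207\right) = \left(-1161795\right) \left(-2678419\right) = 3111773802105$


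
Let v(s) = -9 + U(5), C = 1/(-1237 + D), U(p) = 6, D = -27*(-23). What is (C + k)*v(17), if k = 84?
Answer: -155229/616 ≈ -252.00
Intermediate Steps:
D = 621
C = -1/616 (C = 1/(-1237 + 621) = 1/(-616) = -1/616 ≈ -0.0016234)
v(s) = -3 (v(s) = -9 + 6 = -3)
(C + k)*v(17) = (-1/616 + 84)*(-3) = (51743/616)*(-3) = -155229/616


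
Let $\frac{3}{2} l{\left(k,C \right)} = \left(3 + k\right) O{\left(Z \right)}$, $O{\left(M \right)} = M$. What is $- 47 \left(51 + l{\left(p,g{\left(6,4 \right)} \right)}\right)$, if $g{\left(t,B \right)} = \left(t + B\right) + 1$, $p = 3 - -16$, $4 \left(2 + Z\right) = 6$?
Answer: $- \frac{6157}{3} \approx -2052.3$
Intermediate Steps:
$Z = - \frac{1}{2}$ ($Z = -2 + \frac{1}{4} \cdot 6 = -2 + \frac{3}{2} = - \frac{1}{2} \approx -0.5$)
$p = 19$ ($p = 3 + 16 = 19$)
$g{\left(t,B \right)} = 1 + B + t$ ($g{\left(t,B \right)} = \left(B + t\right) + 1 = 1 + B + t$)
$l{\left(k,C \right)} = -1 - \frac{k}{3}$ ($l{\left(k,C \right)} = \frac{2 \left(3 + k\right) \left(- \frac{1}{2}\right)}{3} = \frac{2 \left(- \frac{3}{2} - \frac{k}{2}\right)}{3} = -1 - \frac{k}{3}$)
$- 47 \left(51 + l{\left(p,g{\left(6,4 \right)} \right)}\right) = - 47 \left(51 - \frac{22}{3}\right) = \left(-47\right) \frac{131}{3} = - \frac{6157}{3}$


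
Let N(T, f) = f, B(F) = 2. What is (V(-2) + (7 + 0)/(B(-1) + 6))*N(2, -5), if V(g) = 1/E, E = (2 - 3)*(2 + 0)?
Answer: -15/8 ≈ -1.8750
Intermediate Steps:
E = -2 (E = -1*2 = -2)
V(g) = -½ (V(g) = 1/(-2) = -½)
(V(-2) + (7 + 0)/(B(-1) + 6))*N(2, -5) = (-½ + (7 + 0)/(2 + 6))*(-5) = (-½ + 7/8)*(-5) = (3/8)*(-5) = -15/8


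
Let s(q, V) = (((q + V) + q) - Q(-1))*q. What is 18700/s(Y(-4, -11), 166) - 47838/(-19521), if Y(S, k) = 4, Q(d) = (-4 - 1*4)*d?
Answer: 33067261/1080162 ≈ 30.613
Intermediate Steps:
Q(d) = -8*d (Q(d) = (-4 - 4)*d = -8*d)
s(q, V) = q*(-8 + V + 2*q) (s(q, V) = (((q + V) + q) - (-8)*(-1))*q = (((V + q) + q) - 1*8)*q = ((V + 2*q) - 8)*q = (-8 + V + 2*q)*q = q*(-8 + V + 2*q))
18700/s(Y(-4, -11), 166) - 47838/(-19521) = 18700/((4*(-8 + 166 + 2*4))) - 47838/(-19521) = 18700/((4*(-8 + 166 + 8))) - 47838*(-1/19521) = 18700/((4*166)) + 15946/6507 = 18700/664 + 15946/6507 = 18700*(1/664) + 15946/6507 = 4675/166 + 15946/6507 = 33067261/1080162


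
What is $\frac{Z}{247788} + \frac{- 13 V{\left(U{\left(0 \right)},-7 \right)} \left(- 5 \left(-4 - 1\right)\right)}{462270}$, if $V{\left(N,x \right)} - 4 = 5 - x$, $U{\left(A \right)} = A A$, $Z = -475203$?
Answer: $- \frac{2455117649}{1272721764} \approx -1.929$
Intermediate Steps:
$U{\left(A \right)} = A^{2}$
$V{\left(N,x \right)} = 9 - x$ ($V{\left(N,x \right)} = 4 - \left(-5 + x\right) = 9 - x$)
$\frac{Z}{247788} + \frac{- 13 V{\left(U{\left(0 \right)},-7 \right)} \left(- 5 \left(-4 - 1\right)\right)}{462270} = - \frac{475203}{247788} + \frac{- 13 \left(9 - -7\right) \left(- 5 \left(-4 - 1\right)\right)}{462270} = \left(-475203\right) \frac{1}{247788} + - 13 \left(9 + 7\right) \left(\left(-5\right) \left(-5\right)\right) \frac{1}{462270} = - \frac{158401}{82596} + \left(-13\right) 16 \cdot 25 \cdot \frac{1}{462270} = - \frac{158401}{82596} + \left(-208\right) 25 \cdot \frac{1}{462270} = - \frac{158401}{82596} - \frac{520}{46227} = - \frac{2455117649}{1272721764}$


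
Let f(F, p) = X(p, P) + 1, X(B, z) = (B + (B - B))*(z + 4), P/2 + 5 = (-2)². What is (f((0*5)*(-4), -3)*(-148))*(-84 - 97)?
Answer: -133940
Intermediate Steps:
P = -2 (P = -10 + 2*(-2)² = -10 + 2*4 = -10 + 8 = -2)
X(B, z) = B*(4 + z) (X(B, z) = (B + 0)*(4 + z) = B*(4 + z))
f(F, p) = 1 + 2*p (f(F, p) = p*(4 - 2) + 1 = p*2 + 1 = 2*p + 1 = 1 + 2*p)
(f((0*5)*(-4), -3)*(-148))*(-84 - 97) = ((1 + 2*(-3))*(-148))*(-84 - 97) = ((1 - 6)*(-148))*(-181) = -5*(-148)*(-181) = 740*(-181) = -133940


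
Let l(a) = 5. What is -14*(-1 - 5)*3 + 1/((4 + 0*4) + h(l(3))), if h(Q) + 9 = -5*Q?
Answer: 7559/30 ≈ 251.97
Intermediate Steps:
h(Q) = -9 - 5*Q
-14*(-1 - 5)*3 + 1/((4 + 0*4) + h(l(3))) = -14*(-1 - 5)*3 + 1/((4 + 0*4) + (-9 - 5*5)) = -(-84)*3 + 1/((4 + 0) + (-9 - 25)) = -14*(-18) + 1/(4 - 34) = 252 + 1/(-30) = 252 - 1/30 = 7559/30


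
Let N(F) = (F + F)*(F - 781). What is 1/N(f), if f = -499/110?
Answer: 6050/43118091 ≈ 0.00014031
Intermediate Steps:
f = -499/110 (f = -499*1/110 = -499/110 ≈ -4.5364)
N(F) = 2*F*(-781 + F) (N(F) = (2*F)*(-781 + F) = 2*F*(-781 + F))
1/N(f) = 1/(2*(-499/110)*(-781 - 499/110)) = 1/(2*(-499/110)*(-86409/110)) = 1/(43118091/6050) = 6050/43118091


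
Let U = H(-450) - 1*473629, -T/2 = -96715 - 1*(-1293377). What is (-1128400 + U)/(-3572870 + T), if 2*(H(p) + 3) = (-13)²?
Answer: 3203895/11932388 ≈ 0.26850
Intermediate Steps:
T = -2393324 (T = -2*(-96715 - 1*(-1293377)) = -2*(-96715 + 1293377) = -2*1196662 = -2393324)
H(p) = 163/2 (H(p) = -3 + (½)*(-13)² = -3 + (½)*169 = -3 + 169/2 = 163/2)
U = -947095/2 (U = 163/2 - 1*473629 = 163/2 - 473629 = -947095/2 ≈ -4.7355e+5)
(-1128400 + U)/(-3572870 + T) = (-1128400 - 947095/2)/(-3572870 - 2393324) = -3203895/2/(-5966194) = -3203895/2*(-1/5966194) = 3203895/11932388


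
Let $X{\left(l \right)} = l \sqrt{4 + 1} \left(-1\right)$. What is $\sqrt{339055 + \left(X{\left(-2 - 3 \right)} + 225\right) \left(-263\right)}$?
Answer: $\sqrt{279880 - 1315 \sqrt{5}} \approx 526.25$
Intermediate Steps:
$X{\left(l \right)} = - l \sqrt{5}$ ($X{\left(l \right)} = l \sqrt{5} \left(-1\right) = - l \sqrt{5}$)
$\sqrt{339055 + \left(X{\left(-2 - 3 \right)} + 225\right) \left(-263\right)} = \sqrt{339055 + \left(- \left(-2 - 3\right) \sqrt{5} + 225\right) \left(-263\right)} = \sqrt{339055 + \left(\left(-1\right) \left(-5\right) \sqrt{5} + 225\right) \left(-263\right)} = \sqrt{339055 + \left(5 \sqrt{5} + 225\right) \left(-263\right)} = \sqrt{339055 + \left(225 + 5 \sqrt{5}\right) \left(-263\right)} = \sqrt{339055 - \left(59175 + 1315 \sqrt{5}\right)} = \sqrt{279880 - 1315 \sqrt{5}}$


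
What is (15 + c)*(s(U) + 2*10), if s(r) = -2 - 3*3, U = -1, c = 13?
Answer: 252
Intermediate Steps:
s(r) = -11 (s(r) = -2 - 9 = -11)
(15 + c)*(s(U) + 2*10) = (15 + 13)*(-11 + 2*10) = 28*(-11 + 20) = 28*9 = 252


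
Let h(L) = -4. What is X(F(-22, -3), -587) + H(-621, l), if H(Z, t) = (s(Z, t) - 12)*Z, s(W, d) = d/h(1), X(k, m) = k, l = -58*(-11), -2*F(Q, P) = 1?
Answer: 106501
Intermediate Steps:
F(Q, P) = -½ (F(Q, P) = -½*1 = -½)
l = 638
s(W, d) = -d/4 (s(W, d) = d/(-4) = d*(-¼) = -d/4)
H(Z, t) = Z*(-12 - t/4) (H(Z, t) = (-t/4 - 12)*Z = (-12 - t/4)*Z = Z*(-12 - t/4))
X(F(-22, -3), -587) + H(-621, l) = -½ + (¼)*(-621)*(-48 - 1*638) = -½ + (¼)*(-621)*(-48 - 638) = -½ + (¼)*(-621)*(-686) = -½ + 213003/2 = 106501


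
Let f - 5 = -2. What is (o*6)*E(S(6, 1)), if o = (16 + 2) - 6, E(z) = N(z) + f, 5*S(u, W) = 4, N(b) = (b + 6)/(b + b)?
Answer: 522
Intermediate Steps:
f = 3 (f = 5 - 2 = 3)
N(b) = (6 + b)/(2*b) (N(b) = (6 + b)/((2*b)) = (6 + b)*(1/(2*b)) = (6 + b)/(2*b))
S(u, W) = ⅘ (S(u, W) = (⅕)*4 = ⅘)
E(z) = 3 + (6 + z)/(2*z) (E(z) = (6 + z)/(2*z) + 3 = 3 + (6 + z)/(2*z))
o = 12 (o = 18 - 6 = 12)
(o*6)*E(S(6, 1)) = (12*6)*(7/2 + 3/(⅘)) = 72*(7/2 + 3*(5/4)) = 72*(7/2 + 15/4) = 72*(29/4) = 522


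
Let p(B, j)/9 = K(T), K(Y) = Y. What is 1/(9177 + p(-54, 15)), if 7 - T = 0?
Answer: 1/9240 ≈ 0.00010823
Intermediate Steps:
T = 7 (T = 7 - 1*0 = 7 + 0 = 7)
p(B, j) = 63 (p(B, j) = 9*7 = 63)
1/(9177 + p(-54, 15)) = 1/(9177 + 63) = 1/9240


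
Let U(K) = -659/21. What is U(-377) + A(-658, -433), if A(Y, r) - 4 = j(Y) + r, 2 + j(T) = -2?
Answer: -9752/21 ≈ -464.38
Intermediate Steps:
j(T) = -4 (j(T) = -2 - 2 = -4)
U(K) = -659/21 (U(K) = -659*1/21 = -659/21)
A(Y, r) = r (A(Y, r) = 4 + (-4 + r) = r)
U(-377) + A(-658, -433) = -659/21 - 433 = -9752/21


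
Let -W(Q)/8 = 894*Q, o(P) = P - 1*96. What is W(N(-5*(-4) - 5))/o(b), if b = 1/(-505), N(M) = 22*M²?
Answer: 17878212000/48481 ≈ 3.6877e+5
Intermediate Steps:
b = -1/505 ≈ -0.0019802
o(P) = -96 + P (o(P) = P - 96 = -96 + P)
W(Q) = -7152*Q
W(N(-5*(-4) - 5))/o(b) = (-157344*(-5*(-4) - 5)²)/(-96 - 1/505) = (-157344*(20 - 5)²)/(-48481/505) = -157344*15²*(-505/48481) = -157344*225*(-505/48481) = -7152*4950*(-505/48481) = -35402400*(-505/48481) = 17878212000/48481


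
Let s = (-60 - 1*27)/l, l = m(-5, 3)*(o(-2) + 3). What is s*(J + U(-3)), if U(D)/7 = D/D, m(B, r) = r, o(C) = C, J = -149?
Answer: 4118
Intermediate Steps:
l = 3 (l = 3*(-2 + 3) = 3*1 = 3)
U(D) = 7 (U(D) = 7*(D/D) = 7*1 = 7)
s = -29 (s = (-60 - 1*27)/3 = (-60 - 27)*(1/3) = -87*1/3 = -29)
s*(J + U(-3)) = -29*(-149 + 7) = -29*(-142) = 4118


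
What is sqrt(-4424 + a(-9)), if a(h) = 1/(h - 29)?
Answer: I*sqrt(6388294)/38 ≈ 66.513*I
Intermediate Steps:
a(h) = 1/(-29 + h)
sqrt(-4424 + a(-9)) = sqrt(-4424 + 1/(-29 - 9)) = sqrt(-4424 + 1/(-38)) = sqrt(-4424 - 1/38) = sqrt(-168113/38) = I*sqrt(6388294)/38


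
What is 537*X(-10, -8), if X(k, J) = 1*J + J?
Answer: -8592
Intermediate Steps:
X(k, J) = 2*J (X(k, J) = J + J = 2*J)
537*X(-10, -8) = 537*(2*(-8)) = 537*(-16) = -8592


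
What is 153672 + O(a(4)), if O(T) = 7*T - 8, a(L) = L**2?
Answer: 153776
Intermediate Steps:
O(T) = -8 + 7*T
153672 + O(a(4)) = 153672 + (-8 + 7*4**2) = 153672 + (-8 + 7*16) = 153672 + (-8 + 112) = 153672 + 104 = 153776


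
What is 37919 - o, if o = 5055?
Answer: 32864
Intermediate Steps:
37919 - o = 37919 - 1*5055 = 37919 - 5055 = 32864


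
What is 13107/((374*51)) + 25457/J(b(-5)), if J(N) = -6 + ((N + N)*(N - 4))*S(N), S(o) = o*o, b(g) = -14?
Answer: 8726716/9235743 ≈ 0.94489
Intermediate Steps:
S(o) = o**2
J(N) = -6 + 2*N**3*(-4 + N) (J(N) = -6 + ((N + N)*(N - 4))*N**2 = -6 + ((2*N)*(-4 + N))*N**2 = -6 + (2*N*(-4 + N))*N**2 = -6 + 2*N**3*(-4 + N))
13107/((374*51)) + 25457/J(b(-5)) = 13107/((374*51)) + 25457/(-6 - 8*(-14)**3 + 2*(-14)**4) = 13107/19074 + 25457/(-6 - 8*(-2744) + 2*38416) = 13107*(1/19074) + 25457/(-6 + 21952 + 76832) = 257/374 + 25457/98778 = 8726716/9235743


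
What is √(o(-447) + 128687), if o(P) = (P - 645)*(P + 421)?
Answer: √157079 ≈ 396.33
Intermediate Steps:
o(P) = (-645 + P)*(421 + P)
√(o(-447) + 128687) = √((-271545 + (-447)² - 224*(-447)) + 128687) = √((-271545 + 199809 + 100128) + 128687) = √(28392 + 128687) = √157079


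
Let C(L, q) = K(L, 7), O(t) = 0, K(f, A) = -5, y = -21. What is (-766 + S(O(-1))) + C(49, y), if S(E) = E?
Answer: -771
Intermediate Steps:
C(L, q) = -5
(-766 + S(O(-1))) + C(49, y) = (-766 + 0) - 5 = -766 - 5 = -771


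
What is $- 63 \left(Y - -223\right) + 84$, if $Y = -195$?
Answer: $-1680$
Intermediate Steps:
$- 63 \left(Y - -223\right) + 84 = - 63 \left(-195 - -223\right) + 84 = - 63 \left(-195 + 223\right) + 84 = \left(-63\right) 28 + 84 = -1764 + 84 = -1680$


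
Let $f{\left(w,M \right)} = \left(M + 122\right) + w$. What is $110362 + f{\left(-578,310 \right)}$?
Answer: $110216$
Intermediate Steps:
$f{\left(w,M \right)} = 122 + M + w$ ($f{\left(w,M \right)} = \left(122 + M\right) + w = 122 + M + w$)
$110362 + f{\left(-578,310 \right)} = 110362 + \left(122 + 310 - 578\right) = 110362 - 146 = 110216$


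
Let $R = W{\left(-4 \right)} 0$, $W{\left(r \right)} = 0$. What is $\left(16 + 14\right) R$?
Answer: $0$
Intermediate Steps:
$R = 0$ ($R = 0 \cdot 0 = 0$)
$\left(16 + 14\right) R = \left(16 + 14\right) 0 = 30 \cdot 0 = 0$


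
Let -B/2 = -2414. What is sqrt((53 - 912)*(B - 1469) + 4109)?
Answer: 2*I*sqrt(720318) ≈ 1697.4*I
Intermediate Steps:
B = 4828 (B = -2*(-2414) = 4828)
sqrt((53 - 912)*(B - 1469) + 4109) = sqrt((53 - 912)*(4828 - 1469) + 4109) = sqrt(-859*3359 + 4109) = sqrt(-2885381 + 4109) = sqrt(-2881272) = 2*I*sqrt(720318)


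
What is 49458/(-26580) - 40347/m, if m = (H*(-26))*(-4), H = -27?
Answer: 8643937/691080 ≈ 12.508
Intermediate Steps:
m = -2808 (m = -27*(-26)*(-4) = 702*(-4) = -2808)
49458/(-26580) - 40347/m = 49458/(-26580) - 40347/(-2808) = 49458*(-1/26580) - 40347*(-1/2808) = -8243/4430 + 4483/312 = 8643937/691080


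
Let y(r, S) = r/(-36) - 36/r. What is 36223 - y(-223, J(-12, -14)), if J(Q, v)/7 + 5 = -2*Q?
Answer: 290747219/8028 ≈ 36217.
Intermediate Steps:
J(Q, v) = -35 - 14*Q (J(Q, v) = -35 + 7*(-2*Q) = -35 - 14*Q)
y(r, S) = -36/r - r/36 (y(r, S) = r*(-1/36) - 36/r = -r/36 - 36/r = -36/r - r/36)
36223 - y(-223, J(-12, -14)) = 36223 - (-36/(-223) - 1/36*(-223)) = 36223 - (-36*(-1/223) + 223/36) = 36223 - (36/223 + 223/36) = 36223 - 1*51025/8028 = 36223 - 51025/8028 = 290747219/8028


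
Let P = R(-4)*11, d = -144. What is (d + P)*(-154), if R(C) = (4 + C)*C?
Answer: 22176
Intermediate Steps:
R(C) = C*(4 + C)
P = 0 (P = -4*(4 - 4)*11 = -4*0*11 = 0*11 = 0)
(d + P)*(-154) = (-144 + 0)*(-154) = -144*(-154) = 22176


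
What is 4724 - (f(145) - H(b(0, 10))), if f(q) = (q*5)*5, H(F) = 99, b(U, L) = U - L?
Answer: 1198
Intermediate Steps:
f(q) = 25*q (f(q) = (5*q)*5 = 25*q)
4724 - (f(145) - H(b(0, 10))) = 4724 - (25*145 - 1*99) = 4724 - (3625 - 99) = 4724 - 1*3526 = 4724 - 3526 = 1198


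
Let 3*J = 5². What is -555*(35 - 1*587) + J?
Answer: 919105/3 ≈ 3.0637e+5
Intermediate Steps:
J = 25/3 (J = (⅓)*5² = (⅓)*25 = 25/3 ≈ 8.3333)
-555*(35 - 1*587) + J = -555*(35 - 1*587) + 25/3 = -555*(35 - 587) + 25/3 = -555*(-552) + 25/3 = 306360 + 25/3 = 919105/3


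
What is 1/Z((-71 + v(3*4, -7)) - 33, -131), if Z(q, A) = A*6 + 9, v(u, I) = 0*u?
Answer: -1/777 ≈ -0.0012870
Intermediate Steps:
v(u, I) = 0
Z(q, A) = 9 + 6*A (Z(q, A) = 6*A + 9 = 9 + 6*A)
1/Z((-71 + v(3*4, -7)) - 33, -131) = 1/(9 + 6*(-131)) = 1/(9 - 786) = 1/(-777) = -1/777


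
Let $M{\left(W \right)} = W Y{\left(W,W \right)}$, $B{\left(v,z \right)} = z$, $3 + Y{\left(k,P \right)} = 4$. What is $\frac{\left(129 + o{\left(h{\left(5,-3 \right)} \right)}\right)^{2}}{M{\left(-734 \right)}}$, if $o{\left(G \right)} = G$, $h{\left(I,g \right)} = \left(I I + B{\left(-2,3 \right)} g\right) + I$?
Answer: $- \frac{11250}{367} \approx -30.654$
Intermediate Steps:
$Y{\left(k,P \right)} = 1$ ($Y{\left(k,P \right)} = -3 + 4 = 1$)
$M{\left(W \right)} = W$ ($M{\left(W \right)} = W 1 = W$)
$h{\left(I,g \right)} = I + I^{2} + 3 g$ ($h{\left(I,g \right)} = \left(I I + 3 g\right) + I = \left(I^{2} + 3 g\right) + I = I + I^{2} + 3 g$)
$\frac{\left(129 + o{\left(h{\left(5,-3 \right)} \right)}\right)^{2}}{M{\left(-734 \right)}} = \frac{\left(129 + \left(5 + 5^{2} + 3 \left(-3\right)\right)\right)^{2}}{-734} = \left(129 + \left(5 + 25 - 9\right)\right)^{2} \left(- \frac{1}{734}\right) = \left(129 + 21\right)^{2} \left(- \frac{1}{734}\right) = 150^{2} \left(- \frac{1}{734}\right) = 22500 \left(- \frac{1}{734}\right) = - \frac{11250}{367}$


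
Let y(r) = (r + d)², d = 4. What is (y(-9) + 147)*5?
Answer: 860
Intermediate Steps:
y(r) = (4 + r)² (y(r) = (r + 4)² = (4 + r)²)
(y(-9) + 147)*5 = ((4 - 9)² + 147)*5 = ((-5)² + 147)*5 = (25 + 147)*5 = 172*5 = 860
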